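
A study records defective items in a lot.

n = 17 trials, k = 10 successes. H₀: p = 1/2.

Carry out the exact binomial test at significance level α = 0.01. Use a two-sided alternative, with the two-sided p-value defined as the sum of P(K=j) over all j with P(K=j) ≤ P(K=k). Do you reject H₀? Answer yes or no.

reject H₀: no

Exact binomial: n=17, k=10, p₀=1/2=0.5000
P(X=j) = C(n,j)·p₀^j·(1−p₀)^(n−j); p = Σ P(X=j) over j with P(X=j) ≤ P(X=10)
p-value (two-sided) = 0.62906
At α=0.01: p ≥ α → fail to reject H₀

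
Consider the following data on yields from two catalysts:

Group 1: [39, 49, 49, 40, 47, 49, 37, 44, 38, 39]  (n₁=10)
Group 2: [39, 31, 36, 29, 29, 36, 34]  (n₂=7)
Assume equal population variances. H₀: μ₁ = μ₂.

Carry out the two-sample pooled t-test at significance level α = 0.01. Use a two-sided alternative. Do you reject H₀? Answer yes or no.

reject H₀: yes

x̄₁=43.100, s₁=5.021, n₁=10
x̄₂=33.429, s₂=3.867, n₂=7
s_p² = [9·5.021² + 6·3.867²]/15 = 21.1076
SE = √(s_p²·(1/10+1/7)) = 2.2641
t = (43.100−33.429)/2.2641 = 4.2716
df = 15
p-value (two-sided) = 0.00067
At α=0.01: p < α → reject H₀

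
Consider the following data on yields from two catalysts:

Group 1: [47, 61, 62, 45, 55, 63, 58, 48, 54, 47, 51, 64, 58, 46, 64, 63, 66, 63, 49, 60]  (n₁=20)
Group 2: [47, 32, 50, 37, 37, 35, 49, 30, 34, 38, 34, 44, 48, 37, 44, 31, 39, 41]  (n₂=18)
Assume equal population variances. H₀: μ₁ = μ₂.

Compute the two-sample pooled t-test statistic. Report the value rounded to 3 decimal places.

x̄₁=56.200, s₁=7.201, n₁=20
x̄₂=39.278, s₂=6.378, n₂=18
s_p² = [19·7.201² + 17·6.378²]/36 = 46.5781
SE = √(s_p²·(1/20+1/18)) = 2.2173
t = (56.200−39.278)/2.2173 = 7.6318
df = 36

test statistic = 7.632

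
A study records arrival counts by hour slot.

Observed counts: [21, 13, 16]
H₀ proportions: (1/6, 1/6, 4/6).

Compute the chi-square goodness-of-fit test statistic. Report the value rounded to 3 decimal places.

n = 50; E_i = n·p_i = [8.33, 8.33, 33.33]
χ² = (21−8.33)²/8.33 + (13−8.33)²/8.33 + (16−33.33)²/33.33 = 30.8800
df = 2

test statistic = 30.880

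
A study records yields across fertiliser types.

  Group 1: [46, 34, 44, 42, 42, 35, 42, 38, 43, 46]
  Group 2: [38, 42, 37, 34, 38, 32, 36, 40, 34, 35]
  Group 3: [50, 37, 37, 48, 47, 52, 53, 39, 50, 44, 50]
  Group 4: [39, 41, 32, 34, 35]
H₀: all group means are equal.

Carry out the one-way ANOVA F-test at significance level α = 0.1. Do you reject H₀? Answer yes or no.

Group means [41.20, 36.60, 46.09, 36.20], grand mean 40.722
SSB = Σnᵢ(x̄ᵢ−x̄)² = 591.513; SSW = ΣΣ(x−x̄ᵢ)² = 649.709
MSB = 591.513/3 = 197.1710; MSW = 649.709/32 = 20.3034
F = MSB/MSW = 9.7112
df = (3, 32)
p-value (upper-tail) = 0.00010
At α=0.1: p < α → reject H₀

reject H₀: yes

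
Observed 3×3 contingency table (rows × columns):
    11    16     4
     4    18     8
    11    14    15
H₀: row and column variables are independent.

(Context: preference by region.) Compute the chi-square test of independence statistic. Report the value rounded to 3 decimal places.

Row totals [31, 30, 40], col totals [26, 48, 27], n=101
χ² = (11−7.98)²/7.98 + (16−14.73)²/14.73 + (4−8.29)²/8.29 + (4−7.72)²/7.72 + (18−14.26)²/14.26 + (8−8.02)²/8.02 + (11−10.30)²/10.30 + (14−19.01)²/19.01 + (15−10.69)²/10.69 = 9.3497
df = 4

test statistic = 9.350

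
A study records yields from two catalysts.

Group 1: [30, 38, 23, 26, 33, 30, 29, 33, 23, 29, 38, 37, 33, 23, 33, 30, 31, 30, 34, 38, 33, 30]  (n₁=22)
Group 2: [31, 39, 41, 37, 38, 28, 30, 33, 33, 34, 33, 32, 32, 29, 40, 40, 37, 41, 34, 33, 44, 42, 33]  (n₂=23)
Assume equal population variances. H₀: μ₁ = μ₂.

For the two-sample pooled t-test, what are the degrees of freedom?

degrees of freedom = 43

df = n₁ + n₂ − 2 = 22 + 23 − 2 = 43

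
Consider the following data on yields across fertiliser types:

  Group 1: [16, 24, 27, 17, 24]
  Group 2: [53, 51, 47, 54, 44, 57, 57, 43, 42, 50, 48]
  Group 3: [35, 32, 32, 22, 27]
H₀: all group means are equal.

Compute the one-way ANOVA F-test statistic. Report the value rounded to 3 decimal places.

Group means [21.60, 49.64, 29.60], grand mean 38.190
SSB = Σnᵢ(x̄ᵢ−x̄)² = 3186.293; SSW = ΣΣ(x−x̄ᵢ)² = 482.945
MSB = 3186.293/2 = 1593.1463; MSW = 482.945/18 = 26.8303
F = MSB/MSW = 59.3786
df = (2, 18)

test statistic = 59.379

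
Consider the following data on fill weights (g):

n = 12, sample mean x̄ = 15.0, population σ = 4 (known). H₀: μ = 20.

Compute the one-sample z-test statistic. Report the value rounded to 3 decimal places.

SE = σ/√n = 4/√12 = 1.1547
z = (x̄−μ₀)/SE = (15.0−20)/1.1547 = -4.3301

test statistic = -4.330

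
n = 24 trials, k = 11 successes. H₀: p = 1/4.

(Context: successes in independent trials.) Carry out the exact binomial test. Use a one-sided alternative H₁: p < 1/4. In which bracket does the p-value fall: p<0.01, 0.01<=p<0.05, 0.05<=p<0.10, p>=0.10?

p-value bracket: p>=0.10

Exact binomial: n=24, k=11, p₀=1/4=0.2500
P(X≤11) from Σ C(n,i)·p₀^i·(1−p₀)^(n−i)
p-value (one-sided, H₁ less) = 0.99280
→ bracket: p>=0.10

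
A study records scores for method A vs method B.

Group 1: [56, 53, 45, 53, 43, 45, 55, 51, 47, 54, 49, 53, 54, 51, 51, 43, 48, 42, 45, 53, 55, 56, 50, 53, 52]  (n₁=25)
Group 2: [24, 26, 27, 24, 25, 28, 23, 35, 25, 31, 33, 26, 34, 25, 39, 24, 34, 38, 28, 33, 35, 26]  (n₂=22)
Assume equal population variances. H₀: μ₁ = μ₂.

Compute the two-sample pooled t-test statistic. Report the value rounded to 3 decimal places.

test statistic = 15.394

x̄₁=50.280, s₁=4.354, n₁=25
x̄₂=29.227, s₂=5.023, n₂=22
s_p² = [24·4.354² + 21·5.023²]/45 = 21.8867
SE = √(s_p²·(1/25+1/22)) = 1.3676
t = (50.280−29.227)/1.3676 = 15.3940
df = 45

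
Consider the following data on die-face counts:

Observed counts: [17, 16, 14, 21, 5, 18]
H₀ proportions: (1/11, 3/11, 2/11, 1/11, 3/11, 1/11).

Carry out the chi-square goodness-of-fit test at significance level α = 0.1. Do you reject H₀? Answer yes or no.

reject H₀: yes

n = 91; E_i = n·p_i = [8.27, 24.82, 16.55, 8.27, 24.82, 8.27]
χ² = (17−8.27)²/8.27 + (16−24.82)²/24.82 + (14−16.55)²/16.55 + (21−8.27)²/8.27 + (5−24.82)²/24.82 + (18−8.27)²/8.27 = 59.5751
df = 5
p-value (upper-tail) = 0.00000
At α=0.1: p < α → reject H₀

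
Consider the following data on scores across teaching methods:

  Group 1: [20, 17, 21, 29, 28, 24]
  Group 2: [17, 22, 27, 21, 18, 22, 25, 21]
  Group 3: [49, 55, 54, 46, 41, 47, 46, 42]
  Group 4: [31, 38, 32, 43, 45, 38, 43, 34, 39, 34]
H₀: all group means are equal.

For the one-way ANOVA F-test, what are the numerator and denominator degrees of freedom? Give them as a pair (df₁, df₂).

k = 4 groups, N = 32 total
df = (k−1, N−k) = (4−1, 32−4) = (3, 28)

degrees of freedom = [3, 28]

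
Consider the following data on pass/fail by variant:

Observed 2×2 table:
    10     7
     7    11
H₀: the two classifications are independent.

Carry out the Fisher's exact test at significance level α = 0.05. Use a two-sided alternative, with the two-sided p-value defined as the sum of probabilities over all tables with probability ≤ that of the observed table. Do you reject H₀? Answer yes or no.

Margins: r₁=17, r₂=18, c₁=17, c₂=18, n=35
p_obs = C(17,10)·C(18,7)/C(35,17); sum pmf over tables with pmf ≤ p_obs
p-value (two-sided) = 0.31754
At α=0.05: p ≥ α → fail to reject H₀

reject H₀: no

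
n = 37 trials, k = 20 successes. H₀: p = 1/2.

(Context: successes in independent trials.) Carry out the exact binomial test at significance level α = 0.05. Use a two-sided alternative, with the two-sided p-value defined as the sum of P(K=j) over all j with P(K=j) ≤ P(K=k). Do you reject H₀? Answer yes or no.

reject H₀: no

Exact binomial: n=37, k=20, p₀=1/2=0.5000
P(X=j) = C(n,j)·p₀^j·(1−p₀)^(n−j); p = Σ P(X=j) over j with P(X=j) ≤ P(X=20)
p-value (two-sided) = 0.74283
At α=0.05: p ≥ α → fail to reject H₀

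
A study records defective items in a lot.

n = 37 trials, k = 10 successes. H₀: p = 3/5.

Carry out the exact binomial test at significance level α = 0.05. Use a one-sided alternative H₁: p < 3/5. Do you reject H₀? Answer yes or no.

Exact binomial: n=37, k=10, p₀=3/5=0.6000
P(X≤10) from Σ C(n,i)·p₀^i·(1−p₀)^(n−i)
p-value (one-sided, H₁ less) = 0.00005
At α=0.05: p < α → reject H₀

reject H₀: yes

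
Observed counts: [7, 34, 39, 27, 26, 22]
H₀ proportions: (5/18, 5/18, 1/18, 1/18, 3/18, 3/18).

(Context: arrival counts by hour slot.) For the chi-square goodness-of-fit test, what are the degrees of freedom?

degrees of freedom = 5

df = k − 1 = 6 − 1 = 5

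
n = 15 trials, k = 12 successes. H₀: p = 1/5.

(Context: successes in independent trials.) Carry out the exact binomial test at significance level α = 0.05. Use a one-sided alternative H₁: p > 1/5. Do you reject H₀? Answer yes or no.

Exact binomial: n=15, k=12, p₀=1/5=0.2000
P(X≥12) from Σ C(n,i)·p₀^i·(1−p₀)^(n−i)
p-value (one-sided, H₁ greater) = 0.00000
At α=0.05: p < α → reject H₀

reject H₀: yes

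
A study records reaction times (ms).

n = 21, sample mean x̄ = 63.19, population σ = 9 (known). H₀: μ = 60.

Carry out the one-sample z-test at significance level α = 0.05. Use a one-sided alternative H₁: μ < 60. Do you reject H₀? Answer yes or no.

SE = σ/√n = 9/√21 = 1.9640
z = (x̄−μ₀)/SE = (63.19−60)/1.9640 = 1.6243
p-value (one-sided, H₁ less) = 0.94784
At α=0.05: p ≥ α → fail to reject H₀

reject H₀: no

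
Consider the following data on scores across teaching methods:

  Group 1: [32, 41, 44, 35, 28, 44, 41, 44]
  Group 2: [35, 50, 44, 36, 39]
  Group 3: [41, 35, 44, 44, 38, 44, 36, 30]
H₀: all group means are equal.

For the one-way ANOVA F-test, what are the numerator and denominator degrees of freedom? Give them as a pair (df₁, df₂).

k = 3 groups, N = 21 total
df = (k−1, N−k) = (3−1, 21−3) = (2, 18)

degrees of freedom = [2, 18]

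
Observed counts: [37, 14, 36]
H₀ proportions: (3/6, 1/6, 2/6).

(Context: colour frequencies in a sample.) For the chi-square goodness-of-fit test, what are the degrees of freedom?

degrees of freedom = 2

df = k − 1 = 3 − 1 = 2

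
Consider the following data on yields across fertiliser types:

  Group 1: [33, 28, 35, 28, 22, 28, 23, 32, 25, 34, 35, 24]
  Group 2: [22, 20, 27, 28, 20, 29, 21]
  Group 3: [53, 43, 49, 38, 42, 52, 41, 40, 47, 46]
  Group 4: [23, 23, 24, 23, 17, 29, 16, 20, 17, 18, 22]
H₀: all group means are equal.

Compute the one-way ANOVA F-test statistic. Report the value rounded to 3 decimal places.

Group means [28.92, 23.86, 45.10, 21.09], grand mean 29.925
SSB = Σnᵢ(x̄ᵢ−x̄)² = 3431.192; SSW = ΣΣ(x−x̄ᵢ)² = 735.583
MSB = 3431.192/3 = 1143.7307; MSW = 735.583/36 = 20.4329
F = MSB/MSW = 55.9751
df = (3, 36)

test statistic = 55.975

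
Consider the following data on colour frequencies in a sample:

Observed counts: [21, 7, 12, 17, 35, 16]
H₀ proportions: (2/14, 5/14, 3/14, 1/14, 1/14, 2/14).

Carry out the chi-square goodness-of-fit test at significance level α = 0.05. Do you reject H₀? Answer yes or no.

n = 108; E_i = n·p_i = [15.43, 38.57, 23.14, 7.71, 7.71, 15.43]
χ² = (21−15.43)²/15.43 + (7−38.57)²/38.57 + (12−23.14)²/23.14 + (17−7.71)²/7.71 + (35−7.71)²/7.71 + (16−15.43)²/15.43 = 140.9278
df = 5
p-value (upper-tail) = 0.00000
At α=0.05: p < α → reject H₀

reject H₀: yes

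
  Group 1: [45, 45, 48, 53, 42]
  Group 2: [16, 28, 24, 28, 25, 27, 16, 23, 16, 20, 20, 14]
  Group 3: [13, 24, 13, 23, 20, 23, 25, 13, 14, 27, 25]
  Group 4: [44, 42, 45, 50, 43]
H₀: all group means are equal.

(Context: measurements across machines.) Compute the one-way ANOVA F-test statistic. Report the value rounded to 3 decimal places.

Group means [46.60, 21.42, 20.00, 44.80], grand mean 28.303
SSB = Σnᵢ(x̄ᵢ−x̄)² = 4362.053; SSW = ΣΣ(x−x̄ᵢ)² = 710.917
MSB = 4362.053/3 = 1454.0177; MSW = 710.917/29 = 24.5144
F = MSB/MSW = 59.3129
df = (3, 29)

test statistic = 59.313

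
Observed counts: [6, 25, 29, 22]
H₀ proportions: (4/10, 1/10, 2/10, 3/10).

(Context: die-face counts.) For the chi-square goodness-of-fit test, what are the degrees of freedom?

df = k − 1 = 4 − 1 = 3

degrees of freedom = 3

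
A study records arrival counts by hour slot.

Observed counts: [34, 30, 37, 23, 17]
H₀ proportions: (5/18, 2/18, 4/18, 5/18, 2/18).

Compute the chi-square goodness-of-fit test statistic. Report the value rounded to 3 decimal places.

n = 141; E_i = n·p_i = [39.17, 15.67, 31.33, 39.17, 15.67]
χ² = (34−39.17)²/39.17 + (30−15.67)²/15.67 + (37−31.33)²/31.33 + (23−39.17)²/39.17 + (17−15.67)²/15.67 = 21.6064
df = 4

test statistic = 21.606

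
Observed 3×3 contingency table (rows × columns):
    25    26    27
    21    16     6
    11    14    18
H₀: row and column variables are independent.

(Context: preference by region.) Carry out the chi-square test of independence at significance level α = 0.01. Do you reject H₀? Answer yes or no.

Row totals [78, 43, 43], col totals [57, 56, 51], n=164
χ² = (25−27.11)²/27.11 + (26−26.63)²/26.63 + (27−24.26)²/24.26 + (21−14.95)²/14.95 + (16−14.68)²/14.68 + (6−13.37)²/13.37 + (11−14.95)²/14.95 + (14−14.68)²/14.68 + (18−13.37)²/13.37 = 9.8000
df = 4
p-value (upper-tail) = 0.04393
At α=0.01: p ≥ α → fail to reject H₀

reject H₀: no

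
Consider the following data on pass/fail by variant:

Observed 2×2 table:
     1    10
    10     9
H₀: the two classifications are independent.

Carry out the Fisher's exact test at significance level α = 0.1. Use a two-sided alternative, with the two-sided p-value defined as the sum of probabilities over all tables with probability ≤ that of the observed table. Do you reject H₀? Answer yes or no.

Margins: r₁=11, r₂=19, c₁=11, c₂=19, n=30
p_obs = C(11,1)·C(19,10)/C(30,11); sum pmf over tables with pmf ≤ p_obs
p-value (two-sided) = 0.02309
At α=0.1: p < α → reject H₀

reject H₀: yes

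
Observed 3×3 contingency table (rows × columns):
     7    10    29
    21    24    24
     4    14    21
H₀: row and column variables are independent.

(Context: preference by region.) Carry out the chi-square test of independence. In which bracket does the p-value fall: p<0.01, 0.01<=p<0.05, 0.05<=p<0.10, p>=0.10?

p-value bracket: 0.01<=p<0.05

Row totals [46, 69, 39], col totals [32, 48, 74], n=154
χ² = (7−9.56)²/9.56 + (10−14.34)²/14.34 + (29−22.10)²/22.10 + (21−14.34)²/14.34 + (24−21.51)²/21.51 + (24−33.16)²/33.16 + (4−8.10)²/8.10 + (14−12.16)²/12.16 + (21−18.74)²/18.74 = 12.6924
df = 4
p-value (upper-tail) = 0.01288
→ bracket: 0.01<=p<0.05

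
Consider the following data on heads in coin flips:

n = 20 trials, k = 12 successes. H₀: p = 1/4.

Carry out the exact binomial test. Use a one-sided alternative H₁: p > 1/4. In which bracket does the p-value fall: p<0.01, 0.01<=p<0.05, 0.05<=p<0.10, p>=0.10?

Exact binomial: n=20, k=12, p₀=1/4=0.2500
P(X≥12) from Σ C(n,i)·p₀^i·(1−p₀)^(n−i)
p-value (one-sided, H₁ greater) = 0.00094
→ bracket: p<0.01

p-value bracket: p<0.01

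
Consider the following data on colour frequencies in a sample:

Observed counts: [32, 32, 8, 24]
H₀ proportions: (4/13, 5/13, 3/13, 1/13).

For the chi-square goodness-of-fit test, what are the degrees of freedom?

df = k − 1 = 4 − 1 = 3

degrees of freedom = 3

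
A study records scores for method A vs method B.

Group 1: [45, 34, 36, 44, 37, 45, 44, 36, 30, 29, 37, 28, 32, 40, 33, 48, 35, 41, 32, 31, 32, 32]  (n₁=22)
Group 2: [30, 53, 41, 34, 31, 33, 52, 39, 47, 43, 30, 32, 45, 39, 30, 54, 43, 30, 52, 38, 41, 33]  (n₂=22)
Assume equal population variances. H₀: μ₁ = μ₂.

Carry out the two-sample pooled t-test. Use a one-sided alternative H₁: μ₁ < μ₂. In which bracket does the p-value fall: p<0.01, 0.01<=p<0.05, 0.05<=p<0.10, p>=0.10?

p-value bracket: 0.05<=p<0.10

x̄₁=36.409, s₁=5.877, n₁=22
x̄₂=39.545, s₂=8.245, n₂=22
s_p² = [21·5.877² + 21·8.245²]/42 = 51.2565
SE = √(s_p²·(1/22+1/22)) = 2.1586
t = (36.409−39.545)/2.1586 = -1.4529
df = 42
p-value (one-sided, H₁ less) = 0.07684
→ bracket: 0.05<=p<0.10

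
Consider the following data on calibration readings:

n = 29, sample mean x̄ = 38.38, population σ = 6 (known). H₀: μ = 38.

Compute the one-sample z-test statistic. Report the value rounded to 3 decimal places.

SE = σ/√n = 6/√29 = 1.1142
z = (x̄−μ₀)/SE = (38.38−38)/1.1142 = 0.3411

test statistic = 0.341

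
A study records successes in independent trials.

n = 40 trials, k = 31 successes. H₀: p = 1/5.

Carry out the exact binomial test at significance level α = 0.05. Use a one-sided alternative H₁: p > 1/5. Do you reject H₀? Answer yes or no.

reject H₀: yes

Exact binomial: n=40, k=31, p₀=1/5=0.2000
P(X≥31) from Σ C(n,i)·p₀^i·(1−p₀)^(n−i)
p-value (one-sided, H₁ greater) = 0.00000
At α=0.05: p < α → reject H₀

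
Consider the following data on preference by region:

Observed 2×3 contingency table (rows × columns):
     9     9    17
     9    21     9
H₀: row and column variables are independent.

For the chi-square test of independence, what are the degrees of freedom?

df = (r−1)(c−1) = (2−1)·(3−1) = 2

degrees of freedom = 2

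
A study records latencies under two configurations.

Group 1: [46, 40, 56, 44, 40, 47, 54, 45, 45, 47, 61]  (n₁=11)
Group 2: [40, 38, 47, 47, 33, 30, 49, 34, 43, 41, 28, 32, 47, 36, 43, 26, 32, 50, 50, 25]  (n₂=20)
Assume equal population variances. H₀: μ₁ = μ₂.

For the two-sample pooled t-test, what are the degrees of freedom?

df = n₁ + n₂ − 2 = 11 + 20 − 2 = 29

degrees of freedom = 29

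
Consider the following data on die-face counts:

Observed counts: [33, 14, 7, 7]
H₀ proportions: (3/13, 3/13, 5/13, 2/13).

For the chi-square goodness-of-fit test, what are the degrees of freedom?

df = k − 1 = 4 − 1 = 3

degrees of freedom = 3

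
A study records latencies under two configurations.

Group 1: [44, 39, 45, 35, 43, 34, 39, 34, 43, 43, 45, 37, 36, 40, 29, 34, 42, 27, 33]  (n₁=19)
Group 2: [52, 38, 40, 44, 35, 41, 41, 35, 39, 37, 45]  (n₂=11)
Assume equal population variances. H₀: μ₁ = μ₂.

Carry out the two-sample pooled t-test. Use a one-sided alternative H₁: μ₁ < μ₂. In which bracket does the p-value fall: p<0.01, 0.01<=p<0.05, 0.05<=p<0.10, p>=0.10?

p-value bracket: 0.05<=p<0.10

x̄₁=38.000, s₁=5.375, n₁=19
x̄₂=40.636, s₂=4.965, n₂=11
s_p² = [18·5.375² + 10·4.965²]/28 = 27.3766
SE = √(s_p²·(1/19+1/11)) = 1.9823
t = (38.000−40.636)/1.9823 = -1.3299
df = 28
p-value (one-sided, H₁ less) = 0.09714
→ bracket: 0.05<=p<0.10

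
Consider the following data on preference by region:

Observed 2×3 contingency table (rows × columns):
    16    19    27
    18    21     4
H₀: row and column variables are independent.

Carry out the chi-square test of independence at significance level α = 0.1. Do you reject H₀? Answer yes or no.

Row totals [62, 43], col totals [34, 40, 31], n=105
χ² = (16−20.08)²/20.08 + (19−23.62)²/23.62 + (27−18.30)²/18.30 + (18−13.92)²/13.92 + (21−16.38)²/16.38 + (4−12.70)²/12.70 = 14.3127
df = 2
p-value (upper-tail) = 0.00078
At α=0.1: p < α → reject H₀

reject H₀: yes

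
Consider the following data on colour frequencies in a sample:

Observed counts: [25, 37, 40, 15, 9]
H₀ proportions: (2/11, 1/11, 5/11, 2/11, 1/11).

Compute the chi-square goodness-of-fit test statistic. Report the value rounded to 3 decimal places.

test statistic = 65.627

n = 126; E_i = n·p_i = [22.91, 11.45, 57.27, 22.91, 11.45]
χ² = (25−22.91)²/22.91 + (37−11.45)²/11.45 + (40−57.27)²/57.27 + (15−22.91)²/22.91 + (9−11.45)²/11.45 = 65.6270
df = 4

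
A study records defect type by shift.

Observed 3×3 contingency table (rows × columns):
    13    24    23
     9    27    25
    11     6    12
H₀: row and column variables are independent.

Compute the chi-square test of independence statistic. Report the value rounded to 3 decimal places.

test statistic = 7.854

Row totals [60, 61, 29], col totals [33, 57, 60], n=150
χ² = (13−13.20)²/13.20 + (24−22.80)²/22.80 + (23−24.00)²/24.00 + (9−13.42)²/13.42 + (27−23.18)²/23.18 + (25−24.40)²/24.40 + (11−6.38)²/6.38 + (6−11.02)²/11.02 + (12−11.60)²/11.60 = 7.8540
df = 4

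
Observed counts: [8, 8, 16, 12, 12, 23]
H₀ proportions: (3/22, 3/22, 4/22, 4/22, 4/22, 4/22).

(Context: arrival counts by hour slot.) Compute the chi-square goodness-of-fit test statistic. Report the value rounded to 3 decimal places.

n = 79; E_i = n·p_i = [10.77, 10.77, 14.36, 14.36, 14.36, 14.36]
χ² = (8−10.77)²/10.77 + (8−10.77)²/10.77 + (16−14.36)²/14.36 + (12−14.36)²/14.36 + (12−14.36)²/14.36 + (23−14.36)²/14.36 = 7.5844
df = 5

test statistic = 7.584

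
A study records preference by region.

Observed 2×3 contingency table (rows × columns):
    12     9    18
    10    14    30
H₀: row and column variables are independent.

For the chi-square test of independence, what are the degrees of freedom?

degrees of freedom = 2

df = (r−1)(c−1) = (2−1)·(3−1) = 2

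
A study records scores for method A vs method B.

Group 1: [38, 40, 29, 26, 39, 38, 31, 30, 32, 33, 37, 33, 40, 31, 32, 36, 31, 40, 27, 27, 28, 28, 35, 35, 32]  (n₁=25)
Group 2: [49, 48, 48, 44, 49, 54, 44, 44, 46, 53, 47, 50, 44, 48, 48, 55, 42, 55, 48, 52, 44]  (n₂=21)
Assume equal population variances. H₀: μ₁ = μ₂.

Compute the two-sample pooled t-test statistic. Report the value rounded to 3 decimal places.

test statistic = -12.109

x̄₁=33.120, s₁=4.456, n₁=25
x̄₂=48.190, s₂=3.881, n₂=21
s_p² = [24·4.456² + 20·3.881²]/44 = 17.6790
SE = √(s_p²·(1/25+1/21)) = 1.2446
t = (33.120−48.190)/1.2446 = -12.1087
df = 44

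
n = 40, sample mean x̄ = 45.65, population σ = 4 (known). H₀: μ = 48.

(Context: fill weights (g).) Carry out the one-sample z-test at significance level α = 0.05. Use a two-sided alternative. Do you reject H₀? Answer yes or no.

reject H₀: yes

SE = σ/√n = 4/√40 = 0.6325
z = (x̄−μ₀)/SE = (45.65−48)/0.6325 = -3.7157
p-value (two-sided) = 0.00020
At α=0.05: p < α → reject H₀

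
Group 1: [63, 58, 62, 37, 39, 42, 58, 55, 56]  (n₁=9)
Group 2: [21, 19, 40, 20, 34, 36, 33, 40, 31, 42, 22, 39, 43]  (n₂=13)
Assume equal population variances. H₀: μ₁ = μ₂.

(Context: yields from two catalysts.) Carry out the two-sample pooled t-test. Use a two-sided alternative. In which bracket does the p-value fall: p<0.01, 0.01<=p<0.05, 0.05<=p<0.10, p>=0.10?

x̄₁=52.222, s₁=10.072, n₁=9
x̄₂=32.308, s₂=8.911, n₂=13
s_p² = [8·10.072² + 12·8.911²]/20 = 88.2162
SE = √(s_p²·(1/9+1/13)) = 4.0728
t = (52.222−32.308)/4.0728 = 4.8896
df = 20
p-value (two-sided) = 0.00009
→ bracket: p<0.01

p-value bracket: p<0.01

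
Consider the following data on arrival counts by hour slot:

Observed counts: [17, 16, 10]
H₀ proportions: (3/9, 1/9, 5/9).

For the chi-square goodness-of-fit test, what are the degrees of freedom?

df = k − 1 = 3 − 1 = 2

degrees of freedom = 2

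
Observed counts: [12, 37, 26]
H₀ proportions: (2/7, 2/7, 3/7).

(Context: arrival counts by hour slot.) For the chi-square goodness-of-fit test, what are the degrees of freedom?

degrees of freedom = 2

df = k − 1 = 3 − 1 = 2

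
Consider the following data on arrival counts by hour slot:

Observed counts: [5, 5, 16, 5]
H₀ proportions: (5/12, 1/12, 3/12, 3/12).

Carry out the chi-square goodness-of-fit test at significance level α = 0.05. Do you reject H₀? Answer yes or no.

reject H₀: yes

n = 31; E_i = n·p_i = [12.92, 2.58, 7.75, 7.75]
χ² = (5−12.92)²/12.92 + (5−2.58)²/2.58 + (16−7.75)²/7.75 + (5−7.75)²/7.75 = 16.8710
df = 3
p-value (upper-tail) = 0.00075
At α=0.05: p < α → reject H₀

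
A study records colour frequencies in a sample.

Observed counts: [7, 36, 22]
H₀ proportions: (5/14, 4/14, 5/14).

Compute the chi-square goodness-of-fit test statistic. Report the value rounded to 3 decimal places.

test statistic = 27.745

n = 65; E_i = n·p_i = [23.21, 18.57, 23.21]
χ² = (7−23.21)²/23.21 + (36−18.57)²/18.57 + (22−23.21)²/23.21 = 27.7446
df = 2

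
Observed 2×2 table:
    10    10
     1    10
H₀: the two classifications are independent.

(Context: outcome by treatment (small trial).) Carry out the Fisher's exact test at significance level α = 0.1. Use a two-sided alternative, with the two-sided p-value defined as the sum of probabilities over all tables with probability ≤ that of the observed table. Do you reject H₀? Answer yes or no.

Margins: r₁=20, r₂=11, c₁=11, c₂=20, n=31
p_obs = C(20,10)·C(11,1)/C(31,11); sum pmf over tables with pmf ≤ p_obs
p-value (two-sided) = 0.04722
At α=0.1: p < α → reject H₀

reject H₀: yes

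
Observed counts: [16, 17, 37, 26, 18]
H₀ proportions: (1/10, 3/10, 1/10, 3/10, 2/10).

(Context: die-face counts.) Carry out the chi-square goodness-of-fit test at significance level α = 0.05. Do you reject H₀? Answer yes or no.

n = 114; E_i = n·p_i = [11.40, 34.20, 11.40, 34.20, 22.80]
χ² = (16−11.40)²/11.40 + (17−34.20)²/34.20 + (37−11.40)²/11.40 + (26−34.20)²/34.20 + (18−22.80)²/22.80 = 70.9708
df = 4
p-value (upper-tail) = 0.00000
At α=0.05: p < α → reject H₀

reject H₀: yes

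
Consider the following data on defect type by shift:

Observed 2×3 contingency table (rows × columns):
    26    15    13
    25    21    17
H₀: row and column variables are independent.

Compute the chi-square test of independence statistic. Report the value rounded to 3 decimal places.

Row totals [54, 63], col totals [51, 36, 30], n=117
χ² = (26−23.54)²/23.54 + (15−16.62)²/16.62 + (13−13.85)²/13.85 + (25−27.46)²/27.46 + (21−19.38)²/19.38 + (17−16.15)²/16.15 = 0.8658
df = 2

test statistic = 0.866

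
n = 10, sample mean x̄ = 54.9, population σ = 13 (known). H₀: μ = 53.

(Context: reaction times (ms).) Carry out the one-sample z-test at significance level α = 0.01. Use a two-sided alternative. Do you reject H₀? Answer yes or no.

reject H₀: no

SE = σ/√n = 13/√10 = 4.1110
z = (x̄−μ₀)/SE = (54.9−53)/4.1110 = 0.4622
p-value (two-sided) = 0.64395
At α=0.01: p ≥ α → fail to reject H₀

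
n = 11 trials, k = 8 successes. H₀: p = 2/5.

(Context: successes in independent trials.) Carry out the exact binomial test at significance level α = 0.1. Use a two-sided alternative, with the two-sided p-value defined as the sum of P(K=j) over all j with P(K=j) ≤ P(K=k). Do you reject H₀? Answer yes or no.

reject H₀: yes

Exact binomial: n=11, k=8, p₀=2/5=0.4000
P(X=j) = C(n,j)·p₀^j·(1−p₀)^(n−j); p = Σ P(X=j) over j with P(X=j) ≤ P(X=8)
p-value (two-sided) = 0.03291
At α=0.1: p < α → reject H₀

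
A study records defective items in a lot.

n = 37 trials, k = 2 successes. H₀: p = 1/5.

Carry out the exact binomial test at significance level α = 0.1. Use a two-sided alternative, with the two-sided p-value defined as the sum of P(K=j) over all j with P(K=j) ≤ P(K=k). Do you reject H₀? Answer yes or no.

Exact binomial: n=37, k=2, p₀=1/5=0.2000
P(X=j) = C(n,j)·p₀^j·(1−p₀)^(n−j); p = Σ P(X=j) over j with P(X=j) ≤ P(X=2)
p-value (two-sided) = 0.02274
At α=0.1: p < α → reject H₀

reject H₀: yes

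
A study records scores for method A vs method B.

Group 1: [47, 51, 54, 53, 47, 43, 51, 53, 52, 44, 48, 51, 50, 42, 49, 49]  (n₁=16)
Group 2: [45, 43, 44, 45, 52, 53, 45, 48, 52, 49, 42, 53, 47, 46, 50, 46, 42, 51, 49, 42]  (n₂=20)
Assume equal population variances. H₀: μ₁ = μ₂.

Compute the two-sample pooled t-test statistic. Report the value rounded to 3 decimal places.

x̄₁=49.000, s₁=3.633, n₁=16
x̄₂=47.200, s₂=3.764, n₂=20
s_p² = [15·3.633² + 19·3.764²]/34 = 13.7412
SE = √(s_p²·(1/16+1/20)) = 1.2433
t = (49.000−47.200)/1.2433 = 1.4477
df = 34

test statistic = 1.448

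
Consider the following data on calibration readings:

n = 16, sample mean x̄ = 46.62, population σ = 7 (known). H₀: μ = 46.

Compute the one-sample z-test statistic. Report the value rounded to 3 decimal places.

test statistic = 0.354

SE = σ/√n = 7/√16 = 1.7500
z = (x̄−μ₀)/SE = (46.62−46)/1.7500 = 0.3543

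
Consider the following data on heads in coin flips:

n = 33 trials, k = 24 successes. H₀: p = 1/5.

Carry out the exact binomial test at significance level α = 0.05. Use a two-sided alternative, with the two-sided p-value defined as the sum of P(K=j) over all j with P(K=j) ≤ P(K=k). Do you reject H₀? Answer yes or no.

reject H₀: yes

Exact binomial: n=33, k=24, p₀=1/5=0.2000
P(X=j) = C(n,j)·p₀^j·(1−p₀)^(n−j); p = Σ P(X=j) over j with P(X=j) ≤ P(X=24)
p-value (two-sided) = 0.00000
At α=0.05: p < α → reject H₀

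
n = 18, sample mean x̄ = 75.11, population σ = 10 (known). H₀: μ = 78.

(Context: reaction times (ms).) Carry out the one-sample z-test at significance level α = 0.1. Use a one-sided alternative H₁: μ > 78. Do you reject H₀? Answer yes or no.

SE = σ/√n = 10/√18 = 2.3570
z = (x̄−μ₀)/SE = (75.11−78)/2.3570 = -1.2261
p-value (one-sided, H₁ greater) = 0.88992
At α=0.1: p ≥ α → fail to reject H₀

reject H₀: no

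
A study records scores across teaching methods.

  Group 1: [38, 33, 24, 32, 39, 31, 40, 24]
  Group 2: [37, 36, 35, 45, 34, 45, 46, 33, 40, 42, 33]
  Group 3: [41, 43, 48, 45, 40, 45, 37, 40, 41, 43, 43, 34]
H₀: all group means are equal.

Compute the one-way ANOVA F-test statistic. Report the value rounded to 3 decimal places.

Group means [32.62, 38.73, 41.67], grand mean 38.290
SSB = Σnᵢ(x̄ᵢ−x̄)² = 395.664; SSW = ΣΣ(x−x̄ᵢ)² = 686.723
MSB = 395.664/2 = 197.8318; MSW = 686.723/28 = 24.5258
F = MSB/MSW = 8.0663
df = (2, 28)

test statistic = 8.066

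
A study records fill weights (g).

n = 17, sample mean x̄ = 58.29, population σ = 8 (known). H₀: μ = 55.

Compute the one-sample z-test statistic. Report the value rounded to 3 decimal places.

test statistic = 1.696

SE = σ/√n = 8/√17 = 1.9403
z = (x̄−μ₀)/SE = (58.29−55)/1.9403 = 1.6956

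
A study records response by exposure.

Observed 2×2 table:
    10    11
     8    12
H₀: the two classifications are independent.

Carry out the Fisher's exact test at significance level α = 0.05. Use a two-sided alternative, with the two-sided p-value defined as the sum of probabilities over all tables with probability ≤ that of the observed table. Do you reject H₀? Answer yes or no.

Margins: r₁=21, r₂=20, c₁=18, c₂=23, n=41
p_obs = C(21,10)·C(20,8)/C(41,18); sum pmf over tables with pmf ≤ p_obs
p-value (two-sided) = 0.75574
At α=0.05: p ≥ α → fail to reject H₀

reject H₀: no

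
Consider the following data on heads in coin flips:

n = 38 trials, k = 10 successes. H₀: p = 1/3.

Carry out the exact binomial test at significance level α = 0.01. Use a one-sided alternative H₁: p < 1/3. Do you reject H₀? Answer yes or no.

reject H₀: no

Exact binomial: n=38, k=10, p₀=1/3=0.3333
P(X≤10) from Σ C(n,i)·p₀^i·(1−p₀)^(n−i)
p-value (one-sided, H₁ less) = 0.23082
At α=0.01: p ≥ α → fail to reject H₀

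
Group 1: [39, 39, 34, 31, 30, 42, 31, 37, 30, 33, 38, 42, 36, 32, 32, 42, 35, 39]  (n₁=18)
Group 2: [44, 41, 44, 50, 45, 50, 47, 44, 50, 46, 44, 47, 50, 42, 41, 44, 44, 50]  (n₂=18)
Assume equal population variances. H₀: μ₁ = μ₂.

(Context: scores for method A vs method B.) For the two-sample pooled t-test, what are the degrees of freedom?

degrees of freedom = 34

df = n₁ + n₂ − 2 = 18 + 18 − 2 = 34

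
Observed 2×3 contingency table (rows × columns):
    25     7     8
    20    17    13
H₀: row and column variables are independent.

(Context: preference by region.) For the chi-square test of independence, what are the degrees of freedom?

degrees of freedom = 2

df = (r−1)(c−1) = (2−1)·(3−1) = 2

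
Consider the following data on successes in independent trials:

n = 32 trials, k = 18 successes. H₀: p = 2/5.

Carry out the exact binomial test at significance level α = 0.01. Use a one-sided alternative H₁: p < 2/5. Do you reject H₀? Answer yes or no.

Exact binomial: n=32, k=18, p₀=2/5=0.4000
P(X≤18) from Σ C(n,i)·p₀^i·(1−p₀)^(n−i)
p-value (one-sided, H₁ less) = 0.97912
At α=0.01: p ≥ α → fail to reject H₀

reject H₀: no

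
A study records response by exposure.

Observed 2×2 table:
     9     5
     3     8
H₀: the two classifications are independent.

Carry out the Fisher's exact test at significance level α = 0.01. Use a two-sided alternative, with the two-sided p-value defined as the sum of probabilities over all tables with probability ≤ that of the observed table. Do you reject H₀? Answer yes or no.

reject H₀: no

Margins: r₁=14, r₂=11, c₁=12, c₂=13, n=25
p_obs = C(14,9)·C(11,3)/C(25,12); sum pmf over tables with pmf ≤ p_obs
p-value (two-sided) = 0.11070
At α=0.01: p ≥ α → fail to reject H₀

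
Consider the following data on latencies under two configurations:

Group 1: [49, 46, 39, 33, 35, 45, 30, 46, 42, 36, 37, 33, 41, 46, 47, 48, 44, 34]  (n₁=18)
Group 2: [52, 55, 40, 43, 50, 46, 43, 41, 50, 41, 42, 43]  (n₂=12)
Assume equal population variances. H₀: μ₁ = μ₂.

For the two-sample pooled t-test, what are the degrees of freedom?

degrees of freedom = 28

df = n₁ + n₂ − 2 = 18 + 12 − 2 = 28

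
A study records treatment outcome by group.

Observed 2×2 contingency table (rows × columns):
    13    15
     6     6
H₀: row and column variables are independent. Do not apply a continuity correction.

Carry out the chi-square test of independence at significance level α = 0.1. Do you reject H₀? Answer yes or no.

reject H₀: no

Row totals [28, 12], col totals [19, 21], n=40
χ² = (13−13.30)²/13.30 + (15−14.70)²/14.70 + (6−5.70)²/5.70 + (6−6.30)²/6.30 = 0.0430
df = 1
p-value (upper-tail) = 0.83579
At α=0.1: p ≥ α → fail to reject H₀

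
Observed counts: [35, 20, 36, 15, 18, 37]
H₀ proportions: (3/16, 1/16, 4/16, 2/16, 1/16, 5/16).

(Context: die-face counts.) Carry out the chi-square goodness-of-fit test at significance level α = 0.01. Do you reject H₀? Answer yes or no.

reject H₀: yes

n = 161; E_i = n·p_i = [30.19, 10.06, 40.25, 20.12, 10.06, 50.31]
χ² = (35−30.19)²/30.19 + (20−10.06)²/10.06 + (36−40.25)²/40.25 + (15−20.12)²/20.12 + (18−10.06)²/10.06 + (37−50.31)²/50.31 = 22.1188
df = 5
p-value (upper-tail) = 0.00050
At α=0.01: p < α → reject H₀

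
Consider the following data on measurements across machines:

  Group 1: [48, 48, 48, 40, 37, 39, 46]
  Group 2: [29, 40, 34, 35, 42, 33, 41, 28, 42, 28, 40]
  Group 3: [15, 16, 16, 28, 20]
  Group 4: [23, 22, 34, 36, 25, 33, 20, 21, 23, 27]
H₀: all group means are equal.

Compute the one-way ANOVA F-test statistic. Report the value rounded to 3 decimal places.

Group means [43.71, 35.64, 19.00, 26.40], grand mean 32.030
SSB = Σnᵢ(x̄ᵢ−x̄)² = 2264.596; SSW = ΣΣ(x−x̄ᵢ)² = 884.374
MSB = 2264.596/3 = 754.8652; MSW = 884.374/29 = 30.4957
F = MSB/MSW = 24.7532
df = (3, 29)

test statistic = 24.753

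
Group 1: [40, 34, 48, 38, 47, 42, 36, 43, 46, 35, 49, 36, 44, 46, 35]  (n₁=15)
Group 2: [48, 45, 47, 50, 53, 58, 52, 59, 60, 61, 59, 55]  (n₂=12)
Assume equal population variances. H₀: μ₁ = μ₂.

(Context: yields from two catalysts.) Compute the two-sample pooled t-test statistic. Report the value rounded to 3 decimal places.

x̄₁=41.267, s₁=5.298, n₁=15
x̄₂=53.917, s₂=5.551, n₂=12
s_p² = [14·5.298² + 11·5.551²]/25 = 29.2740
SE = √(s_p²·(1/15+1/12)) = 2.0955
t = (41.267−53.917)/2.0955 = -6.0368
df = 25

test statistic = -6.037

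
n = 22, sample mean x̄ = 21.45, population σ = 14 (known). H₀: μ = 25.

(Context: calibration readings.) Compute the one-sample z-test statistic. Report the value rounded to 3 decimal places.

test statistic = -1.189

SE = σ/√n = 14/√22 = 2.9848
z = (x̄−μ₀)/SE = (21.45−25)/2.9848 = -1.1894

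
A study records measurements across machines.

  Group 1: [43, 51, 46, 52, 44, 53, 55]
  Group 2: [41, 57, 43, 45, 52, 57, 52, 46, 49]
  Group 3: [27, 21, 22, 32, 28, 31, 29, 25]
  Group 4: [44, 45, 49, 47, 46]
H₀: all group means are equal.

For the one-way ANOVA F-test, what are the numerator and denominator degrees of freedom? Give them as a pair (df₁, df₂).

k = 4 groups, N = 29 total
df = (k−1, N−k) = (4−1, 29−4) = (3, 25)

degrees of freedom = [3, 25]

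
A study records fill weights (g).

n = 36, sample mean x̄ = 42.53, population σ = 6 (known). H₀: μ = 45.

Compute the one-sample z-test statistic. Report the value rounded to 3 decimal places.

SE = σ/√n = 6/√36 = 1.0000
z = (x̄−μ₀)/SE = (42.53−45)/1.0000 = -2.4700

test statistic = -2.470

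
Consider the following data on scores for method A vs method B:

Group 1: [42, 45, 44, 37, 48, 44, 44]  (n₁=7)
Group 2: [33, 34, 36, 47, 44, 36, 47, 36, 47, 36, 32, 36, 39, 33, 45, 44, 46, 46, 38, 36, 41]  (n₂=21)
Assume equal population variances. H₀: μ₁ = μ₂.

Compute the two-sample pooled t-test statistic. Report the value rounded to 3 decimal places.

test statistic = 1.758

x̄₁=43.429, s₁=3.359, n₁=7
x̄₂=39.619, s₂=5.352, n₂=21
s_p² = [6·3.359² + 20·5.352²]/26 = 24.6410
SE = √(s_p²·(1/7+1/21)) = 2.1665
t = (43.429−39.619)/2.1665 = 1.7584
df = 26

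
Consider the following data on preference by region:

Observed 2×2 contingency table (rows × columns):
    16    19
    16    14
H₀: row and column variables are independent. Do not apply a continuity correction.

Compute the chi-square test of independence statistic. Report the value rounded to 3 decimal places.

test statistic = 0.375

Row totals [35, 30], col totals [32, 33], n=65
χ² = (16−17.23)²/17.23 + (19−17.77)²/17.77 + (16−14.77)²/14.77 + (14−15.23)²/15.23 = 0.3752
df = 1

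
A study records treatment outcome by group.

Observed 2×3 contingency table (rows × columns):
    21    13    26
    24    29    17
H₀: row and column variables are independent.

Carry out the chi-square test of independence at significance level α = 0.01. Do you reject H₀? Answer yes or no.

Row totals [60, 70], col totals [45, 42, 43], n=130
χ² = (21−20.77)²/20.77 + (13−19.38)²/19.38 + (26−19.85)²/19.85 + (24−24.23)²/24.23 + (29−22.62)²/22.62 + (17−23.15)²/23.15 = 7.4538
df = 2
p-value (upper-tail) = 0.02407
At α=0.01: p ≥ α → fail to reject H₀

reject H₀: no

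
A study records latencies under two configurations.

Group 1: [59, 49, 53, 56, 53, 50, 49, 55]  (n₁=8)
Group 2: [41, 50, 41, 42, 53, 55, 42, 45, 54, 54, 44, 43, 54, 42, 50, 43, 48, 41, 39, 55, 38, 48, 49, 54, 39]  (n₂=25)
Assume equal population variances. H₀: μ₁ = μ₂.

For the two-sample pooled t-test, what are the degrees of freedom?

df = n₁ + n₂ − 2 = 8 + 25 − 2 = 31

degrees of freedom = 31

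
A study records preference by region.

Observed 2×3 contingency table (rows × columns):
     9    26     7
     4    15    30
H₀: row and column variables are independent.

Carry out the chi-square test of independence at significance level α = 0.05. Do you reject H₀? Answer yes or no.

reject H₀: yes

Row totals [42, 49], col totals [13, 41, 37], n=91
χ² = (9−6.00)²/6.00 + (26−18.92)²/18.92 + (7−17.08)²/17.08 + (4−7.00)²/7.00 + (15−22.08)²/22.08 + (30−19.92)²/19.92 = 18.7440
df = 2
p-value (upper-tail) = 0.00009
At α=0.05: p < α → reject H₀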